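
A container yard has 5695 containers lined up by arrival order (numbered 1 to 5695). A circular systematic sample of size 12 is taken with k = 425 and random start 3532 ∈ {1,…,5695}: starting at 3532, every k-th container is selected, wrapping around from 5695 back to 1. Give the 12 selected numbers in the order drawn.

3532, 3957, 4382, 4807, 5232, 5657, 387, 812, 1237, 1662, 2087, 2512

Selection 1: 3532
Selection 2: 3532 + 425 = 3957
Selection 3: 3957 + 425 = 4382
Selection 4: 4382 + 425 = 4807
Selection 5: 4807 + 425 = 5232
Selection 6: 5232 + 425 = 5657
Selection 7: 5657 + 425 = 6082 → 6082 − 5695 = 387
Selection 8: 387 + 425 = 812
Selection 9: 812 + 425 = 1237
Selection 10: 1237 + 425 = 1662
Selection 11: 1662 + 425 = 2087
Selection 12: 2087 + 425 = 2512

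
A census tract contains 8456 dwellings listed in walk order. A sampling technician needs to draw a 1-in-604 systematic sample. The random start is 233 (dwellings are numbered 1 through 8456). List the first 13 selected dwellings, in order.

dwelling 1: 233
dwelling 2: 233 + 604 = 837
dwelling 3: 837 + 604 = 1441
dwelling 4: 1441 + 604 = 2045
dwelling 5: 2045 + 604 = 2649
dwelling 6: 2649 + 604 = 3253
dwelling 7: 3253 + 604 = 3857
dwelling 8: 3857 + 604 = 4461
dwelling 9: 4461 + 604 = 5065
dwelling 10: 5065 + 604 = 5669
dwelling 11: 5669 + 604 = 6273
dwelling 12: 6273 + 604 = 6877
dwelling 13: 6877 + 604 = 7481

233, 837, 1441, 2045, 2649, 3253, 3857, 4461, 5065, 5669, 6273, 6877, 7481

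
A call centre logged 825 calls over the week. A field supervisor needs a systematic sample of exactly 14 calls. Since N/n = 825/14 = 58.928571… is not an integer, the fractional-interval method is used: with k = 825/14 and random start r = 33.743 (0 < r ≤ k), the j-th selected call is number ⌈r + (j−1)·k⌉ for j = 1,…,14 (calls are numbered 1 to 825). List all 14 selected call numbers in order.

34, 93, 152, 211, 270, 329, 388, 447, 506, 565, 624, 682, 741, 800

j=1: r + 0k = 33.743 → ⌈·⌉ = 34
j=2: r + 1k = 92.671571… → ⌈·⌉ = 93
j=3: r + 2k = 151.600142… → ⌈·⌉ = 152
j=4: r + 3k = 210.528714… → ⌈·⌉ = 211
j=5: r + 4k = 269.457285… → ⌈·⌉ = 270
j=6: r + 5k = 328.385857… → ⌈·⌉ = 329
j=7: r + 6k = 387.314428… → ⌈·⌉ = 388
j=8: r + 7k = 446.243 → ⌈·⌉ = 447
j=9: r + 8k = 505.171571… → ⌈·⌉ = 506
j=10: r + 9k = 564.100142… → ⌈·⌉ = 565
j=11: r + 10k = 623.028714… → ⌈·⌉ = 624
j=12: r + 11k = 681.957285… → ⌈·⌉ = 682
j=13: r + 12k = 740.885857… → ⌈·⌉ = 741
j=14: r + 13k = 799.814428… → ⌈·⌉ = 800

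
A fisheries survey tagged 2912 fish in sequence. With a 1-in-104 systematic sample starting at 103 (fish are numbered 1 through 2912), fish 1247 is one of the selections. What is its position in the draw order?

12

k = 104
position = (1247 − 103)/104 + 1 = 1144/104 + 1 = 11 + 1 = 12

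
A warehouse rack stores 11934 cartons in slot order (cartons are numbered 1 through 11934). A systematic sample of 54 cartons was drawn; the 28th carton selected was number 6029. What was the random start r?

k = 11934/54 = 221
r = 6029 − (28−1)×221 = 6029 − 5967 = 62

62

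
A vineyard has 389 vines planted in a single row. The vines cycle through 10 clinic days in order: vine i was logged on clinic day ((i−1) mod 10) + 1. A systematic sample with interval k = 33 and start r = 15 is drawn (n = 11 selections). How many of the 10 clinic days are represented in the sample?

10

Consecutive selections differ by k = 33, so their clinic day numbers differ by 33 mod 10 = 3.
gcd(33, 10) = 1, so the sample visits 10/1 = 10 distinct residues mod 10.
Start 15 is clinic day 5; the clinic days hit are 1, 2, 3, 4, 5, 6, 7, 8, 9, 10.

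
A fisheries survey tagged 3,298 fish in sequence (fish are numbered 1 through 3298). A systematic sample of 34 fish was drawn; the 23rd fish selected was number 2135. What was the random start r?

k = 3298/34 = 97
r = 2135 − (23−1)×97 = 2135 − 2134 = 1

1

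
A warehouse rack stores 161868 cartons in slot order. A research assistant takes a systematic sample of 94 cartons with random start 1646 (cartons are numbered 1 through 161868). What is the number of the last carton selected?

k = 161868/94 = 1722
94th selection = r + (94−1)·k = 1646 + 93×1722 = 1646 + 160146 = 161792

161792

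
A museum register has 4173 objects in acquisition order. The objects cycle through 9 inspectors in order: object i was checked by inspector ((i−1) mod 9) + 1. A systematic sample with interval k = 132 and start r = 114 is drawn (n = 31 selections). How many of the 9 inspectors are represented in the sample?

3

Consecutive selections differ by k = 132, so their inspector numbers differ by 132 mod 9 = 6.
gcd(132, 9) = 3, so the sample visits 9/3 = 3 distinct residues mod 9.
Start 114 is inspector 6; the inspectors hit are 3, 6, 9.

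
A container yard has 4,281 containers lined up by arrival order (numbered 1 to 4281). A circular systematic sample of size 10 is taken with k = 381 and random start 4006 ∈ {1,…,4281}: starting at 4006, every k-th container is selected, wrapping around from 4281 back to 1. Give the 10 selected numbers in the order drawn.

4006, 106, 487, 868, 1249, 1630, 2011, 2392, 2773, 3154

Selection 1: 4006
Selection 2: 4006 + 381 = 4387 → 4387 − 4281 = 106
Selection 3: 106 + 381 = 487
Selection 4: 487 + 381 = 868
Selection 5: 868 + 381 = 1249
Selection 6: 1249 + 381 = 1630
Selection 7: 1630 + 381 = 2011
Selection 8: 2011 + 381 = 2392
Selection 9: 2392 + 381 = 2773
Selection 10: 2773 + 381 = 3154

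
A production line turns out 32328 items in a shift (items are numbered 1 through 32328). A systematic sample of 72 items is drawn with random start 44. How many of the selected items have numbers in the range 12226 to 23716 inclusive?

k = 32328/72 = 449
First selection ≥ 12226: 44 + ⌈(12226−44)/449⌉·449 = 44 + 28×449 = 12616
Last selection ≤ 23716: 44 + ⌊(23716−44)/449⌋·449 = 44 + 52×449 = 23392
Count = 52 − 28 + 1 = 25

25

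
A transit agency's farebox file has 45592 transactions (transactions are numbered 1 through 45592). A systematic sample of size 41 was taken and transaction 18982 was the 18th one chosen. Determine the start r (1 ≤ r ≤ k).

k = 45592/41 = 1112
r = 18982 − (18−1)×1112 = 18982 − 18904 = 78

78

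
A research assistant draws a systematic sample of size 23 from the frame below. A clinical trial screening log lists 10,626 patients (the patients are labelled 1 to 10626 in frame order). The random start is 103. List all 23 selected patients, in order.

103, 565, 1027, 1489, 1951, 2413, 2875, 3337, 3799, 4261, 4723, 5185, 5647, 6109, 6571, 7033, 7495, 7957, 8419, 8881, 9343, 9805, 10267

k = N/n = 10626/23 = 462
patient 1: 103
patient 2: 103 + 462 = 565
patient 3: 565 + 462 = 1027
patient 4: 1027 + 462 = 1489
patient 5: 1489 + 462 = 1951
patient 6: 1951 + 462 = 2413
patient 7: 2413 + 462 = 2875
patient 8: 2875 + 462 = 3337
patient 9: 3337 + 462 = 3799
patient 10: 3799 + 462 = 4261
patient 11: 4261 + 462 = 4723
patient 12: 4723 + 462 = 5185
patient 13: 5185 + 462 = 5647
patient 14: 5647 + 462 = 6109
patient 15: 6109 + 462 = 6571
patient 16: 6571 + 462 = 7033
patient 17: 7033 + 462 = 7495
patient 18: 7495 + 462 = 7957
patient 19: 7957 + 462 = 8419
patient 20: 8419 + 462 = 8881
patient 21: 8881 + 462 = 9343
patient 22: 9343 + 462 = 9805
patient 23: 9805 + 462 = 10267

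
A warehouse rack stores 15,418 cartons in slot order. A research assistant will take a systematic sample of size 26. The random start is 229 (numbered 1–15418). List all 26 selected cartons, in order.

229, 822, 1415, 2008, 2601, 3194, 3787, 4380, 4973, 5566, 6159, 6752, 7345, 7938, 8531, 9124, 9717, 10310, 10903, 11496, 12089, 12682, 13275, 13868, 14461, 15054

k = N/n = 15418/26 = 593
carton 1: 229
carton 2: 229 + 593 = 822
carton 3: 822 + 593 = 1415
carton 4: 1415 + 593 = 2008
carton 5: 2008 + 593 = 2601
carton 6: 2601 + 593 = 3194
carton 7: 3194 + 593 = 3787
carton 8: 3787 + 593 = 4380
carton 9: 4380 + 593 = 4973
carton 10: 4973 + 593 = 5566
carton 11: 5566 + 593 = 6159
carton 12: 6159 + 593 = 6752
carton 13: 6752 + 593 = 7345
carton 14: 7345 + 593 = 7938
carton 15: 7938 + 593 = 8531
carton 16: 8531 + 593 = 9124
carton 17: 9124 + 593 = 9717
carton 18: 9717 + 593 = 10310
carton 19: 10310 + 593 = 10903
carton 20: 10903 + 593 = 11496
carton 21: 11496 + 593 = 12089
carton 22: 12089 + 593 = 12682
carton 23: 12682 + 593 = 13275
carton 24: 13275 + 593 = 13868
carton 25: 13868 + 593 = 14461
carton 26: 14461 + 593 = 15054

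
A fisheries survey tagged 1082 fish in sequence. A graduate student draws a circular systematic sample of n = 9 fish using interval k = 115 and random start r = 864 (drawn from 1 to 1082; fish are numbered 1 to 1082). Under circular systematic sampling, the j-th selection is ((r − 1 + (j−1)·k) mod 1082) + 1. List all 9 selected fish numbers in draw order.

Selection 1: 864
Selection 2: 864 + 115 = 979
Selection 3: 979 + 115 = 1094 → 1094 − 1082 = 12
Selection 4: 12 + 115 = 127
Selection 5: 127 + 115 = 242
Selection 6: 242 + 115 = 357
Selection 7: 357 + 115 = 472
Selection 8: 472 + 115 = 587
Selection 9: 587 + 115 = 702

864, 979, 12, 127, 242, 357, 472, 587, 702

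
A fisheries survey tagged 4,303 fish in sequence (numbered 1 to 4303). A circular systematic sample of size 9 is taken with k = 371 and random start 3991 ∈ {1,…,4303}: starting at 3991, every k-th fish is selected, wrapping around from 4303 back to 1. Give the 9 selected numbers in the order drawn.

3991, 59, 430, 801, 1172, 1543, 1914, 2285, 2656

Selection 1: 3991
Selection 2: 3991 + 371 = 4362 → 4362 − 4303 = 59
Selection 3: 59 + 371 = 430
Selection 4: 430 + 371 = 801
Selection 5: 801 + 371 = 1172
Selection 6: 1172 + 371 = 1543
Selection 7: 1543 + 371 = 1914
Selection 8: 1914 + 371 = 2285
Selection 9: 2285 + 371 = 2656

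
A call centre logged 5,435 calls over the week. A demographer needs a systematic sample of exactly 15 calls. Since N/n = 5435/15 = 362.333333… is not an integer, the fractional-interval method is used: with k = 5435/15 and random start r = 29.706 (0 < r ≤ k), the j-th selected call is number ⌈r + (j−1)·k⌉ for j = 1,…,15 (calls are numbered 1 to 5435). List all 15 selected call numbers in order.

j=1: r + 0k = 29.706 → ⌈·⌉ = 30
j=2: r + 1k = 392.039333… → ⌈·⌉ = 393
j=3: r + 2k = 754.372666… → ⌈·⌉ = 755
j=4: r + 3k = 1116.706 → ⌈·⌉ = 1117
j=5: r + 4k = 1479.039333… → ⌈·⌉ = 1480
j=6: r + 5k = 1841.372666… → ⌈·⌉ = 1842
j=7: r + 6k = 2203.706 → ⌈·⌉ = 2204
j=8: r + 7k = 2566.039333… → ⌈·⌉ = 2567
j=9: r + 8k = 2928.372666… → ⌈·⌉ = 2929
j=10: r + 9k = 3290.706 → ⌈·⌉ = 3291
j=11: r + 10k = 3653.039333… → ⌈·⌉ = 3654
j=12: r + 11k = 4015.372666… → ⌈·⌉ = 4016
j=13: r + 12k = 4377.706 → ⌈·⌉ = 4378
j=14: r + 13k = 4740.039333… → ⌈·⌉ = 4741
j=15: r + 14k = 5102.372666… → ⌈·⌉ = 5103

30, 393, 755, 1117, 1480, 1842, 2204, 2567, 2929, 3291, 3654, 4016, 4378, 4741, 5103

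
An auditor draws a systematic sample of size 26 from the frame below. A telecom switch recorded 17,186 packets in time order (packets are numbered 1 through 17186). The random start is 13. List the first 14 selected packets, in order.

13, 674, 1335, 1996, 2657, 3318, 3979, 4640, 5301, 5962, 6623, 7284, 7945, 8606

k = N/n = 17186/26 = 661
packet 1: 13
packet 2: 13 + 661 = 674
packet 3: 674 + 661 = 1335
packet 4: 1335 + 661 = 1996
packet 5: 1996 + 661 = 2657
packet 6: 2657 + 661 = 3318
packet 7: 3318 + 661 = 3979
packet 8: 3979 + 661 = 4640
packet 9: 4640 + 661 = 5301
packet 10: 5301 + 661 = 5962
packet 11: 5962 + 661 = 6623
packet 12: 6623 + 661 = 7284
packet 13: 7284 + 661 = 7945
packet 14: 7945 + 661 = 8606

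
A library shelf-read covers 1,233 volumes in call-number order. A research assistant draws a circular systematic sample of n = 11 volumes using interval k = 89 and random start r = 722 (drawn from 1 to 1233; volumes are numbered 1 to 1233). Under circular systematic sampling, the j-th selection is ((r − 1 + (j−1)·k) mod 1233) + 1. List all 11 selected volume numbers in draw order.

Selection 1: 722
Selection 2: 722 + 89 = 811
Selection 3: 811 + 89 = 900
Selection 4: 900 + 89 = 989
Selection 5: 989 + 89 = 1078
Selection 6: 1078 + 89 = 1167
Selection 7: 1167 + 89 = 1256 → 1256 − 1233 = 23
Selection 8: 23 + 89 = 112
Selection 9: 112 + 89 = 201
Selection 10: 201 + 89 = 290
Selection 11: 290 + 89 = 379

722, 811, 900, 989, 1078, 1167, 23, 112, 201, 290, 379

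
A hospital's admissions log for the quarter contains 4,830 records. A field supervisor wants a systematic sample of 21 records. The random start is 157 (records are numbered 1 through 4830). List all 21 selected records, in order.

157, 387, 617, 847, 1077, 1307, 1537, 1767, 1997, 2227, 2457, 2687, 2917, 3147, 3377, 3607, 3837, 4067, 4297, 4527, 4757

k = N/n = 4830/21 = 230
record 1: 157
record 2: 157 + 230 = 387
record 3: 387 + 230 = 617
record 4: 617 + 230 = 847
record 5: 847 + 230 = 1077
record 6: 1077 + 230 = 1307
record 7: 1307 + 230 = 1537
record 8: 1537 + 230 = 1767
record 9: 1767 + 230 = 1997
record 10: 1997 + 230 = 2227
record 11: 2227 + 230 = 2457
record 12: 2457 + 230 = 2687
record 13: 2687 + 230 = 2917
record 14: 2917 + 230 = 3147
record 15: 3147 + 230 = 3377
record 16: 3377 + 230 = 3607
record 17: 3607 + 230 = 3837
record 18: 3837 + 230 = 4067
record 19: 4067 + 230 = 4297
record 20: 4297 + 230 = 4527
record 21: 4527 + 230 = 4757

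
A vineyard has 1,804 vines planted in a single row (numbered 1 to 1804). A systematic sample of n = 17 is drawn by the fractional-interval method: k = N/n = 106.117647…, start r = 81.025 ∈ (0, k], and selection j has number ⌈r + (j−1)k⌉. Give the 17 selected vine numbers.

j=1: r + 0k = 81.025 → ⌈·⌉ = 82
j=2: r + 1k = 187.142647… → ⌈·⌉ = 188
j=3: r + 2k = 293.260294… → ⌈·⌉ = 294
j=4: r + 3k = 399.377941… → ⌈·⌉ = 400
j=5: r + 4k = 505.495588… → ⌈·⌉ = 506
j=6: r + 5k = 611.613235… → ⌈·⌉ = 612
j=7: r + 6k = 717.730882… → ⌈·⌉ = 718
j=8: r + 7k = 823.848529… → ⌈·⌉ = 824
j=9: r + 8k = 929.966176… → ⌈·⌉ = 930
j=10: r + 9k = 1036.083823… → ⌈·⌉ = 1037
j=11: r + 10k = 1142.201470… → ⌈·⌉ = 1143
j=12: r + 11k = 1248.319117… → ⌈·⌉ = 1249
j=13: r + 12k = 1354.436764… → ⌈·⌉ = 1355
j=14: r + 13k = 1460.554411… → ⌈·⌉ = 1461
j=15: r + 14k = 1566.672058… → ⌈·⌉ = 1567
j=16: r + 15k = 1672.789705… → ⌈·⌉ = 1673
j=17: r + 16k = 1778.907352… → ⌈·⌉ = 1779

82, 188, 294, 400, 506, 612, 718, 824, 930, 1037, 1143, 1249, 1355, 1461, 1567, 1673, 1779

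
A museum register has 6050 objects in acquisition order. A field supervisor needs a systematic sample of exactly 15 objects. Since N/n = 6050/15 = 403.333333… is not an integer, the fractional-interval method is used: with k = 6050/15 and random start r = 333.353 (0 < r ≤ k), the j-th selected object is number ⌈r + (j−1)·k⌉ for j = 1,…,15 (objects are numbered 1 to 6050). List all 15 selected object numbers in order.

j=1: r + 0k = 333.353 → ⌈·⌉ = 334
j=2: r + 1k = 736.686333… → ⌈·⌉ = 737
j=3: r + 2k = 1140.019666… → ⌈·⌉ = 1141
j=4: r + 3k = 1543.353 → ⌈·⌉ = 1544
j=5: r + 4k = 1946.686333… → ⌈·⌉ = 1947
j=6: r + 5k = 2350.019666… → ⌈·⌉ = 2351
j=7: r + 6k = 2753.353 → ⌈·⌉ = 2754
j=8: r + 7k = 3156.686333… → ⌈·⌉ = 3157
j=9: r + 8k = 3560.019666… → ⌈·⌉ = 3561
j=10: r + 9k = 3963.353 → ⌈·⌉ = 3964
j=11: r + 10k = 4366.686333… → ⌈·⌉ = 4367
j=12: r + 11k = 4770.019666… → ⌈·⌉ = 4771
j=13: r + 12k = 5173.353 → ⌈·⌉ = 5174
j=14: r + 13k = 5576.686333… → ⌈·⌉ = 5577
j=15: r + 14k = 5980.019666… → ⌈·⌉ = 5981

334, 737, 1141, 1544, 1947, 2351, 2754, 3157, 3561, 3964, 4367, 4771, 5174, 5577, 5981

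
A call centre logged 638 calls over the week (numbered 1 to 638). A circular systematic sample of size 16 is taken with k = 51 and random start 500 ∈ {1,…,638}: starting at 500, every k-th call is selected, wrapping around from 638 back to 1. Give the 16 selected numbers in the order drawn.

500, 551, 602, 15, 66, 117, 168, 219, 270, 321, 372, 423, 474, 525, 576, 627

Selection 1: 500
Selection 2: 500 + 51 = 551
Selection 3: 551 + 51 = 602
Selection 4: 602 + 51 = 653 → 653 − 638 = 15
Selection 5: 15 + 51 = 66
Selection 6: 66 + 51 = 117
Selection 7: 117 + 51 = 168
Selection 8: 168 + 51 = 219
Selection 9: 219 + 51 = 270
Selection 10: 270 + 51 = 321
Selection 11: 321 + 51 = 372
Selection 12: 372 + 51 = 423
Selection 13: 423 + 51 = 474
Selection 14: 474 + 51 = 525
Selection 15: 525 + 51 = 576
Selection 16: 576 + 51 = 627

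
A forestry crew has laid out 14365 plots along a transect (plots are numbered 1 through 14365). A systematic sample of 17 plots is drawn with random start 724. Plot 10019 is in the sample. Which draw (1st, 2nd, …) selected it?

12

k = 14365/17 = 845
position = (10019 − 724)/845 + 1 = 9295/845 + 1 = 11 + 1 = 12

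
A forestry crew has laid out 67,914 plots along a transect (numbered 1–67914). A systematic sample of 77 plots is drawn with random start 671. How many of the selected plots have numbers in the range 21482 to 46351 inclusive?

28

k = 67914/77 = 882
First selection ≥ 21482: 671 + ⌈(21482−671)/882⌉·882 = 671 + 24×882 = 21839
Last selection ≤ 46351: 671 + ⌊(46351−671)/882⌋·882 = 671 + 51×882 = 45653
Count = 51 − 24 + 1 = 28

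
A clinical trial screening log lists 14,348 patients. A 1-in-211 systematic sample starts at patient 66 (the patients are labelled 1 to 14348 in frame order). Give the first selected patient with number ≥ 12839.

k = 211
Steps past start: ⌈(12839 − 66)/211⌉ = ⌈12773/211⌉ = 61
Selected patient: 66 + 61×211 = 12937

12937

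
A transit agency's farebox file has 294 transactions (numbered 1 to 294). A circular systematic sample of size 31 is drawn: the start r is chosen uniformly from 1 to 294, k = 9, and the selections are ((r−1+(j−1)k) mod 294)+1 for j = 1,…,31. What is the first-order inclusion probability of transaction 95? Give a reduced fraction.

For each position j, as r ranges over 1…294 the j-th selection hits every transaction exactly once, so transaction 95 is selected for exactly 31 of the 294 starts.
Inclusion probability = 31/294.

31/294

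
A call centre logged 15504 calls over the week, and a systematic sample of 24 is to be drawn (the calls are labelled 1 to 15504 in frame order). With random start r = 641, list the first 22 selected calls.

641, 1287, 1933, 2579, 3225, 3871, 4517, 5163, 5809, 6455, 7101, 7747, 8393, 9039, 9685, 10331, 10977, 11623, 12269, 12915, 13561, 14207

k = N/n = 15504/24 = 646
call 1: 641
call 2: 641 + 646 = 1287
call 3: 1287 + 646 = 1933
call 4: 1933 + 646 = 2579
call 5: 2579 + 646 = 3225
call 6: 3225 + 646 = 3871
call 7: 3871 + 646 = 4517
call 8: 4517 + 646 = 5163
call 9: 5163 + 646 = 5809
call 10: 5809 + 646 = 6455
call 11: 6455 + 646 = 7101
call 12: 7101 + 646 = 7747
call 13: 7747 + 646 = 8393
call 14: 8393 + 646 = 9039
call 15: 9039 + 646 = 9685
call 16: 9685 + 646 = 10331
call 17: 10331 + 646 = 10977
call 18: 10977 + 646 = 11623
call 19: 11623 + 646 = 12269
call 20: 12269 + 646 = 12915
call 21: 12915 + 646 = 13561
call 22: 13561 + 646 = 14207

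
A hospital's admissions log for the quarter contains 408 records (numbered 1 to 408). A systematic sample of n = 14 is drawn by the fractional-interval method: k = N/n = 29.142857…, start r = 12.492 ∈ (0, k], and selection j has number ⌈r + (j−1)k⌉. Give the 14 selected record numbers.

13, 42, 71, 100, 130, 159, 188, 217, 246, 275, 304, 334, 363, 392

j=1: r + 0k = 12.492 → ⌈·⌉ = 13
j=2: r + 1k = 41.634857… → ⌈·⌉ = 42
j=3: r + 2k = 70.777714… → ⌈·⌉ = 71
j=4: r + 3k = 99.920571… → ⌈·⌉ = 100
j=5: r + 4k = 129.063428… → ⌈·⌉ = 130
j=6: r + 5k = 158.206285… → ⌈·⌉ = 159
j=7: r + 6k = 187.349142… → ⌈·⌉ = 188
j=8: r + 7k = 216.492 → ⌈·⌉ = 217
j=9: r + 8k = 245.634857… → ⌈·⌉ = 246
j=10: r + 9k = 274.777714… → ⌈·⌉ = 275
j=11: r + 10k = 303.920571… → ⌈·⌉ = 304
j=12: r + 11k = 333.063428… → ⌈·⌉ = 334
j=13: r + 12k = 362.206285… → ⌈·⌉ = 363
j=14: r + 13k = 391.349142… → ⌈·⌉ = 392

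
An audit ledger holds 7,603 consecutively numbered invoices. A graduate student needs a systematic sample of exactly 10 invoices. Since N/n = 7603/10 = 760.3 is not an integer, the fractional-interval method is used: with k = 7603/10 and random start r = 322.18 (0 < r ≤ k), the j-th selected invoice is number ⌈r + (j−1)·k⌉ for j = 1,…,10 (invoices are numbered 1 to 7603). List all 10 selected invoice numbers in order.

323, 1083, 1843, 2604, 3364, 4124, 4884, 5645, 6405, 7165

j=1: r + 0k = 322.18 → ⌈·⌉ = 323
j=2: r + 1k = 1082.48 → ⌈·⌉ = 1083
j=3: r + 2k = 1842.78 → ⌈·⌉ = 1843
j=4: r + 3k = 2603.08 → ⌈·⌉ = 2604
j=5: r + 4k = 3363.38 → ⌈·⌉ = 3364
j=6: r + 5k = 4123.68 → ⌈·⌉ = 4124
j=7: r + 6k = 4883.98 → ⌈·⌉ = 4884
j=8: r + 7k = 5644.28 → ⌈·⌉ = 5645
j=9: r + 8k = 6404.58 → ⌈·⌉ = 6405
j=10: r + 9k = 7164.88 → ⌈·⌉ = 7165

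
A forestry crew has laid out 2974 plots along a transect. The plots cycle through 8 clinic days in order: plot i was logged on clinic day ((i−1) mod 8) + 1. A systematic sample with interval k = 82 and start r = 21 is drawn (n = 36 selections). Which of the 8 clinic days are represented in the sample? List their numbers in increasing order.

Consecutive selections differ by k = 82, so their clinic day numbers differ by 82 mod 8 = 2.
gcd(82, 8) = 2, so the sample visits 8/2 = 4 distinct residues mod 8.
Start 21 is clinic day 5; the clinic days hit are 1, 3, 5, 7.

1, 3, 5, 7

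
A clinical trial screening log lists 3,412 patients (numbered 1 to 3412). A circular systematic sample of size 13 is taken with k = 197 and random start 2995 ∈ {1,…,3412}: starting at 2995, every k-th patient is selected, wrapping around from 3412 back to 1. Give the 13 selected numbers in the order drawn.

2995, 3192, 3389, 174, 371, 568, 765, 962, 1159, 1356, 1553, 1750, 1947

Selection 1: 2995
Selection 2: 2995 + 197 = 3192
Selection 3: 3192 + 197 = 3389
Selection 4: 3389 + 197 = 3586 → 3586 − 3412 = 174
Selection 5: 174 + 197 = 371
Selection 6: 371 + 197 = 568
Selection 7: 568 + 197 = 765
Selection 8: 765 + 197 = 962
Selection 9: 962 + 197 = 1159
Selection 10: 1159 + 197 = 1356
Selection 11: 1356 + 197 = 1553
Selection 12: 1553 + 197 = 1750
Selection 13: 1750 + 197 = 1947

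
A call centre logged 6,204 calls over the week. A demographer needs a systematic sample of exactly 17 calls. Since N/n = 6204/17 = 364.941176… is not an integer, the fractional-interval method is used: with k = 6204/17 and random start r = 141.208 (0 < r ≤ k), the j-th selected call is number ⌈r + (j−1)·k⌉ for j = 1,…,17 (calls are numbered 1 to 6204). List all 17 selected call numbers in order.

j=1: r + 0k = 141.208 → ⌈·⌉ = 142
j=2: r + 1k = 506.149176… → ⌈·⌉ = 507
j=3: r + 2k = 871.090352… → ⌈·⌉ = 872
j=4: r + 3k = 1236.031529… → ⌈·⌉ = 1237
j=5: r + 4k = 1600.972705… → ⌈·⌉ = 1601
j=6: r + 5k = 1965.913882… → ⌈·⌉ = 1966
j=7: r + 6k = 2330.855058… → ⌈·⌉ = 2331
j=8: r + 7k = 2695.796235… → ⌈·⌉ = 2696
j=9: r + 8k = 3060.737411… → ⌈·⌉ = 3061
j=10: r + 9k = 3425.678588… → ⌈·⌉ = 3426
j=11: r + 10k = 3790.619764… → ⌈·⌉ = 3791
j=12: r + 11k = 4155.560941… → ⌈·⌉ = 4156
j=13: r + 12k = 4520.502117… → ⌈·⌉ = 4521
j=14: r + 13k = 4885.443294… → ⌈·⌉ = 4886
j=15: r + 14k = 5250.384470… → ⌈·⌉ = 5251
j=16: r + 15k = 5615.325647… → ⌈·⌉ = 5616
j=17: r + 16k = 5980.266823… → ⌈·⌉ = 5981

142, 507, 872, 1237, 1601, 1966, 2331, 2696, 3061, 3426, 3791, 4156, 4521, 4886, 5251, 5616, 5981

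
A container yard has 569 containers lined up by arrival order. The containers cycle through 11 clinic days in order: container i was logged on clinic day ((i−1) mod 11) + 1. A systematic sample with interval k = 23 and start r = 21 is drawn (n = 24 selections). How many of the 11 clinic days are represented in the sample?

11

Consecutive selections differ by k = 23, so their clinic day numbers differ by 23 mod 11 = 1.
gcd(23, 11) = 1, so the sample visits 11/1 = 11 distinct residues mod 11.
Start 21 is clinic day 10; the clinic days hit are 1, 2, 3, 4, 5, 6, 7, 8, 9, 10, 11.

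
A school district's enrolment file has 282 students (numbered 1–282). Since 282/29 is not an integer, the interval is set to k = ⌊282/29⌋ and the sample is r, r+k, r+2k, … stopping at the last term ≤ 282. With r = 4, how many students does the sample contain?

31

k = ⌊282/29⌋ = 9
Achieved size = ⌊(282 − 4)/9⌋ + 1 = ⌊278/9⌋ + 1 = 30 + 1 = 31
(last selection: 4 + 30×9 = 274 ≤ 282; next would be 283 > 282)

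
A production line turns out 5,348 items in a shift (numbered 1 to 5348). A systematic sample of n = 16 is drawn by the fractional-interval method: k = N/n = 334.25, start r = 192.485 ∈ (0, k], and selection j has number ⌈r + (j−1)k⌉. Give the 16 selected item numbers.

193, 527, 861, 1196, 1530, 1864, 2198, 2533, 2867, 3201, 3535, 3870, 4204, 4538, 4872, 5207

j=1: r + 0k = 192.485 → ⌈·⌉ = 193
j=2: r + 1k = 526.735 → ⌈·⌉ = 527
j=3: r + 2k = 860.985 → ⌈·⌉ = 861
j=4: r + 3k = 1195.235 → ⌈·⌉ = 1196
j=5: r + 4k = 1529.485 → ⌈·⌉ = 1530
j=6: r + 5k = 1863.735 → ⌈·⌉ = 1864
j=7: r + 6k = 2197.985 → ⌈·⌉ = 2198
j=8: r + 7k = 2532.235 → ⌈·⌉ = 2533
j=9: r + 8k = 2866.485 → ⌈·⌉ = 2867
j=10: r + 9k = 3200.735 → ⌈·⌉ = 3201
j=11: r + 10k = 3534.985 → ⌈·⌉ = 3535
j=12: r + 11k = 3869.235 → ⌈·⌉ = 3870
j=13: r + 12k = 4203.485 → ⌈·⌉ = 4204
j=14: r + 13k = 4537.735 → ⌈·⌉ = 4538
j=15: r + 14k = 4871.985 → ⌈·⌉ = 4872
j=16: r + 15k = 5206.235 → ⌈·⌉ = 5207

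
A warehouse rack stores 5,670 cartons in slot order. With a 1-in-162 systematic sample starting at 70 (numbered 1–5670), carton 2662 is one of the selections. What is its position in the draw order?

k = 162
position = (2662 − 70)/162 + 1 = 2592/162 + 1 = 16 + 1 = 17

17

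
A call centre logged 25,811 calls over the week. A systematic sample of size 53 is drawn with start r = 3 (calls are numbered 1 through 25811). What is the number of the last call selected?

25327

k = 25811/53 = 487
53rd selection = r + (53−1)·k = 3 + 52×487 = 3 + 25324 = 25327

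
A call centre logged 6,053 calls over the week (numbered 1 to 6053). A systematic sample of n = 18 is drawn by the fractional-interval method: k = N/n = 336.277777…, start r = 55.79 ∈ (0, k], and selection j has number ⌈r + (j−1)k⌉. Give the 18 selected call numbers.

j=1: r + 0k = 55.79 → ⌈·⌉ = 56
j=2: r + 1k = 392.067777… → ⌈·⌉ = 393
j=3: r + 2k = 728.345555… → ⌈·⌉ = 729
j=4: r + 3k = 1064.623333… → ⌈·⌉ = 1065
j=5: r + 4k = 1400.901111… → ⌈·⌉ = 1401
j=6: r + 5k = 1737.178888… → ⌈·⌉ = 1738
j=7: r + 6k = 2073.456666… → ⌈·⌉ = 2074
j=8: r + 7k = 2409.734444… → ⌈·⌉ = 2410
j=9: r + 8k = 2746.012222… → ⌈·⌉ = 2747
j=10: r + 9k = 3082.29 → ⌈·⌉ = 3083
j=11: r + 10k = 3418.567777… → ⌈·⌉ = 3419
j=12: r + 11k = 3754.845555… → ⌈·⌉ = 3755
j=13: r + 12k = 4091.123333… → ⌈·⌉ = 4092
j=14: r + 13k = 4427.401111… → ⌈·⌉ = 4428
j=15: r + 14k = 4763.678888… → ⌈·⌉ = 4764
j=16: r + 15k = 5099.956666… → ⌈·⌉ = 5100
j=17: r + 16k = 5436.234444… → ⌈·⌉ = 5437
j=18: r + 17k = 5772.512222… → ⌈·⌉ = 5773

56, 393, 729, 1065, 1401, 1738, 2074, 2410, 2747, 3083, 3419, 3755, 4092, 4428, 4764, 5100, 5437, 5773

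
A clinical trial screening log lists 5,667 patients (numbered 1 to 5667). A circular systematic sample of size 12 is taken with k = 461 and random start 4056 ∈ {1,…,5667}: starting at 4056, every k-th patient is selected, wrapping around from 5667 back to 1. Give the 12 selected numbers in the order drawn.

4056, 4517, 4978, 5439, 233, 694, 1155, 1616, 2077, 2538, 2999, 3460

Selection 1: 4056
Selection 2: 4056 + 461 = 4517
Selection 3: 4517 + 461 = 4978
Selection 4: 4978 + 461 = 5439
Selection 5: 5439 + 461 = 5900 → 5900 − 5667 = 233
Selection 6: 233 + 461 = 694
Selection 7: 694 + 461 = 1155
Selection 8: 1155 + 461 = 1616
Selection 9: 1616 + 461 = 2077
Selection 10: 2077 + 461 = 2538
Selection 11: 2538 + 461 = 2999
Selection 12: 2999 + 461 = 3460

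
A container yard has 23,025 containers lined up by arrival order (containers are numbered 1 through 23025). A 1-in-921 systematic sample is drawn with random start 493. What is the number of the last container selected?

k = 921
25th selection = r + (25−1)·k = 493 + 24×921 = 493 + 22104 = 22597

22597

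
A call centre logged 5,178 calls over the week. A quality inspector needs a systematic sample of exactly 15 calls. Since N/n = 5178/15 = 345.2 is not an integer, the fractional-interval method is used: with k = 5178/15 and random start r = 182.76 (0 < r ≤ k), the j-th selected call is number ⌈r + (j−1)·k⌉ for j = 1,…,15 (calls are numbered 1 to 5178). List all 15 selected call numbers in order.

j=1: r + 0k = 182.76 → ⌈·⌉ = 183
j=2: r + 1k = 527.96 → ⌈·⌉ = 528
j=3: r + 2k = 873.16 → ⌈·⌉ = 874
j=4: r + 3k = 1218.36 → ⌈·⌉ = 1219
j=5: r + 4k = 1563.56 → ⌈·⌉ = 1564
j=6: r + 5k = 1908.76 → ⌈·⌉ = 1909
j=7: r + 6k = 2253.96 → ⌈·⌉ = 2254
j=8: r + 7k = 2599.16 → ⌈·⌉ = 2600
j=9: r + 8k = 2944.36 → ⌈·⌉ = 2945
j=10: r + 9k = 3289.56 → ⌈·⌉ = 3290
j=11: r + 10k = 3634.76 → ⌈·⌉ = 3635
j=12: r + 11k = 3979.96 → ⌈·⌉ = 3980
j=13: r + 12k = 4325.16 → ⌈·⌉ = 4326
j=14: r + 13k = 4670.36 → ⌈·⌉ = 4671
j=15: r + 14k = 5015.56 → ⌈·⌉ = 5016

183, 528, 874, 1219, 1564, 1909, 2254, 2600, 2945, 3290, 3635, 3980, 4326, 4671, 5016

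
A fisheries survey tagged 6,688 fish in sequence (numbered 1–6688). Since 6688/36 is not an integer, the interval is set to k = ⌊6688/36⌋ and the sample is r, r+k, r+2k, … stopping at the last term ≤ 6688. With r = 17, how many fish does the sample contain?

k = ⌊6688/36⌋ = 185
Achieved size = ⌊(6688 − 17)/185⌋ + 1 = ⌊6671/185⌋ + 1 = 36 + 1 = 37
(last selection: 17 + 36×185 = 6677 ≤ 6688; next would be 6862 > 6688)

37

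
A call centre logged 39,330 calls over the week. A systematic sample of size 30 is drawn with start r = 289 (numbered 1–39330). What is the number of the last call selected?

38308

k = 39330/30 = 1311
30th selection = r + (30−1)·k = 289 + 29×1311 = 289 + 38019 = 38308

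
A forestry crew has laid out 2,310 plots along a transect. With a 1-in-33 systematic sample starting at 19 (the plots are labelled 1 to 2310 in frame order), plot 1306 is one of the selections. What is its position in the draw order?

40

k = 33
position = (1306 − 19)/33 + 1 = 1287/33 + 1 = 39 + 1 = 40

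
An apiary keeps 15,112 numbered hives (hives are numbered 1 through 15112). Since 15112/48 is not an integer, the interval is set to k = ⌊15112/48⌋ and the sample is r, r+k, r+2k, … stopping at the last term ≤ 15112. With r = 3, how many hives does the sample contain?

49

k = ⌊15112/48⌋ = 314
Achieved size = ⌊(15112 − 3)/314⌋ + 1 = ⌊15109/314⌋ + 1 = 48 + 1 = 49
(last selection: 3 + 48×314 = 15075 ≤ 15112; next would be 15389 > 15112)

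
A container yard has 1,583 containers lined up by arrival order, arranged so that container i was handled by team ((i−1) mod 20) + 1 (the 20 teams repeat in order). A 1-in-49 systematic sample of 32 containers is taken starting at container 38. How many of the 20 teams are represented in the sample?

20

Consecutive selections differ by k = 49, so their team numbers differ by 49 mod 20 = 9.
gcd(49, 20) = 1, so the sample visits 20/1 = 20 distinct residues mod 20.
Start 38 is team 18; the teams hit are 1, 2, 3, 4, 5, 6, 7, 8, 9, 10, 11, 12, 13, 14, 15, 16, 17, 18, 19, 20.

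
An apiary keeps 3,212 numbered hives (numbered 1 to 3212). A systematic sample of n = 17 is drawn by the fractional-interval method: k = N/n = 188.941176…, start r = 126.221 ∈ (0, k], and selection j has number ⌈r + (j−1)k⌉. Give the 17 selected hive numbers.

j=1: r + 0k = 126.221 → ⌈·⌉ = 127
j=2: r + 1k = 315.162176… → ⌈·⌉ = 316
j=3: r + 2k = 504.103352… → ⌈·⌉ = 505
j=4: r + 3k = 693.044529… → ⌈·⌉ = 694
j=5: r + 4k = 881.985705… → ⌈·⌉ = 882
j=6: r + 5k = 1070.926882… → ⌈·⌉ = 1071
j=7: r + 6k = 1259.868058… → ⌈·⌉ = 1260
j=8: r + 7k = 1448.809235… → ⌈·⌉ = 1449
j=9: r + 8k = 1637.750411… → ⌈·⌉ = 1638
j=10: r + 9k = 1826.691588… → ⌈·⌉ = 1827
j=11: r + 10k = 2015.632764… → ⌈·⌉ = 2016
j=12: r + 11k = 2204.573941… → ⌈·⌉ = 2205
j=13: r + 12k = 2393.515117… → ⌈·⌉ = 2394
j=14: r + 13k = 2582.456294… → ⌈·⌉ = 2583
j=15: r + 14k = 2771.397470… → ⌈·⌉ = 2772
j=16: r + 15k = 2960.338647… → ⌈·⌉ = 2961
j=17: r + 16k = 3149.279823… → ⌈·⌉ = 3150

127, 316, 505, 694, 882, 1071, 1260, 1449, 1638, 1827, 2016, 2205, 2394, 2583, 2772, 2961, 3150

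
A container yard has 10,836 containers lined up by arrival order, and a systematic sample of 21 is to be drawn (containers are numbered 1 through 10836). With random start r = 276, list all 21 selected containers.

276, 792, 1308, 1824, 2340, 2856, 3372, 3888, 4404, 4920, 5436, 5952, 6468, 6984, 7500, 8016, 8532, 9048, 9564, 10080, 10596

k = N/n = 10836/21 = 516
container 1: 276
container 2: 276 + 516 = 792
container 3: 792 + 516 = 1308
container 4: 1308 + 516 = 1824
container 5: 1824 + 516 = 2340
container 6: 2340 + 516 = 2856
container 7: 2856 + 516 = 3372
container 8: 3372 + 516 = 3888
container 9: 3888 + 516 = 4404
container 10: 4404 + 516 = 4920
container 11: 4920 + 516 = 5436
container 12: 5436 + 516 = 5952
container 13: 5952 + 516 = 6468
container 14: 6468 + 516 = 6984
container 15: 6984 + 516 = 7500
container 16: 7500 + 516 = 8016
container 17: 8016 + 516 = 8532
container 18: 8532 + 516 = 9048
container 19: 9048 + 516 = 9564
container 20: 9564 + 516 = 10080
container 21: 10080 + 516 = 10596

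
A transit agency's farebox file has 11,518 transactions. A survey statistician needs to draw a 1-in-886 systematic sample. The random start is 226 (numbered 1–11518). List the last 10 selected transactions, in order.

4th selection = 226 + 3×886 = 2884
5th: 2884 + 886 = 3770
6th: 3770 + 886 = 4656
7th: 4656 + 886 = 5542
8th: 5542 + 886 = 6428
9th: 6428 + 886 = 7314
10th: 7314 + 886 = 8200
11th: 8200 + 886 = 9086
12th: 9086 + 886 = 9972
13th: 9972 + 886 = 10858

2884, 3770, 4656, 5542, 6428, 7314, 8200, 9086, 9972, 10858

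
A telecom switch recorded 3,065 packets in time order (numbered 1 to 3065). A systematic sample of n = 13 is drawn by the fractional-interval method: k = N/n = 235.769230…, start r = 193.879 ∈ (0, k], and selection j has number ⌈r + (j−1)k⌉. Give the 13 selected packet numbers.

j=1: r + 0k = 193.879 → ⌈·⌉ = 194
j=2: r + 1k = 429.648230… → ⌈·⌉ = 430
j=3: r + 2k = 665.417461… → ⌈·⌉ = 666
j=4: r + 3k = 901.186692… → ⌈·⌉ = 902
j=5: r + 4k = 1136.955923… → ⌈·⌉ = 1137
j=6: r + 5k = 1372.725153… → ⌈·⌉ = 1373
j=7: r + 6k = 1608.494384… → ⌈·⌉ = 1609
j=8: r + 7k = 1844.263615… → ⌈·⌉ = 1845
j=9: r + 8k = 2080.032846… → ⌈·⌉ = 2081
j=10: r + 9k = 2315.802076… → ⌈·⌉ = 2316
j=11: r + 10k = 2551.571307… → ⌈·⌉ = 2552
j=12: r + 11k = 2787.340538… → ⌈·⌉ = 2788
j=13: r + 12k = 3023.109769… → ⌈·⌉ = 3024

194, 430, 666, 902, 1137, 1373, 1609, 1845, 2081, 2316, 2552, 2788, 3024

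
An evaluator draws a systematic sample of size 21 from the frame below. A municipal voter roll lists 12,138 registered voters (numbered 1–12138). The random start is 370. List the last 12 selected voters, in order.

5572, 6150, 6728, 7306, 7884, 8462, 9040, 9618, 10196, 10774, 11352, 11930

k = N/n = 12138/21 = 578
10th selection = 370 + 9×578 = 5572
11th: 5572 + 578 = 6150
12th: 6150 + 578 = 6728
13th: 6728 + 578 = 7306
14th: 7306 + 578 = 7884
15th: 7884 + 578 = 8462
16th: 8462 + 578 = 9040
17th: 9040 + 578 = 9618
18th: 9618 + 578 = 10196
19th: 10196 + 578 = 10774
20th: 10774 + 578 = 11352
21st: 11352 + 578 = 11930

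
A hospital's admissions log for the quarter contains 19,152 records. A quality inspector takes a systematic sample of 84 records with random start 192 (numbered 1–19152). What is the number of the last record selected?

19116

k = 19152/84 = 228
84th selection = r + (84−1)·k = 192 + 83×228 = 192 + 18924 = 19116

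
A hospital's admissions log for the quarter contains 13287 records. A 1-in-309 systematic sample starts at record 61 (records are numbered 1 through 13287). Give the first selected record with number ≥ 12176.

k = 309
Steps past start: ⌈(12176 − 61)/309⌉ = ⌈12115/309⌉ = 40
Selected record: 61 + 40×309 = 12421

12421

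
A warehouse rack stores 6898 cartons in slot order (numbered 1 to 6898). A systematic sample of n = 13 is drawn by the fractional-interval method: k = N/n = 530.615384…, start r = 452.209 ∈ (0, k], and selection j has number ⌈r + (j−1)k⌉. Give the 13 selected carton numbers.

453, 983, 1514, 2045, 2575, 3106, 3636, 4167, 4698, 5228, 5759, 6289, 6820

j=1: r + 0k = 452.209 → ⌈·⌉ = 453
j=2: r + 1k = 982.824384… → ⌈·⌉ = 983
j=3: r + 2k = 1513.439769… → ⌈·⌉ = 1514
j=4: r + 3k = 2044.055153… → ⌈·⌉ = 2045
j=5: r + 4k = 2574.670538… → ⌈·⌉ = 2575
j=6: r + 5k = 3105.285923… → ⌈·⌉ = 3106
j=7: r + 6k = 3635.901307… → ⌈·⌉ = 3636
j=8: r + 7k = 4166.516692… → ⌈·⌉ = 4167
j=9: r + 8k = 4697.132076… → ⌈·⌉ = 4698
j=10: r + 9k = 5227.747461… → ⌈·⌉ = 5228
j=11: r + 10k = 5758.362846… → ⌈·⌉ = 5759
j=12: r + 11k = 6288.978230… → ⌈·⌉ = 6289
j=13: r + 12k = 6819.593615… → ⌈·⌉ = 6820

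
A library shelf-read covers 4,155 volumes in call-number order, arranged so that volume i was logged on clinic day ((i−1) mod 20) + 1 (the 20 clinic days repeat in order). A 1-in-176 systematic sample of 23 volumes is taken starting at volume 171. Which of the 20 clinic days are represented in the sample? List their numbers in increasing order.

Consecutive selections differ by k = 176, so their clinic day numbers differ by 176 mod 20 = 16.
gcd(176, 20) = 4, so the sample visits 20/4 = 5 distinct residues mod 20.
Start 171 is clinic day 11; the clinic days hit are 3, 7, 11, 15, 19.

3, 7, 11, 15, 19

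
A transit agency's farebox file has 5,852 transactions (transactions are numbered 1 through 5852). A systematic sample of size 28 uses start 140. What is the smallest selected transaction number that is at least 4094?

4111

k = 5852/28 = 209
Steps past start: ⌈(4094 − 140)/209⌉ = ⌈3954/209⌉ = 19
Selected transaction: 140 + 19×209 = 4111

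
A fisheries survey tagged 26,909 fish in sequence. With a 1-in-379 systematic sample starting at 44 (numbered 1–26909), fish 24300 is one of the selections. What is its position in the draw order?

k = 379
position = (24300 − 44)/379 + 1 = 24256/379 + 1 = 64 + 1 = 65

65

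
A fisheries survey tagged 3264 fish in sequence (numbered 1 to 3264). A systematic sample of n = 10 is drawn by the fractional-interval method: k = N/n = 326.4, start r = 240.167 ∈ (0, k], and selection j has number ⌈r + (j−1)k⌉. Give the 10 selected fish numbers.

241, 567, 893, 1220, 1546, 1873, 2199, 2525, 2852, 3178

j=1: r + 0k = 240.167 → ⌈·⌉ = 241
j=2: r + 1k = 566.567 → ⌈·⌉ = 567
j=3: r + 2k = 892.967 → ⌈·⌉ = 893
j=4: r + 3k = 1219.367 → ⌈·⌉ = 1220
j=5: r + 4k = 1545.767 → ⌈·⌉ = 1546
j=6: r + 5k = 1872.167 → ⌈·⌉ = 1873
j=7: r + 6k = 2198.567 → ⌈·⌉ = 2199
j=8: r + 7k = 2524.967 → ⌈·⌉ = 2525
j=9: r + 8k = 2851.367 → ⌈·⌉ = 2852
j=10: r + 9k = 3177.767 → ⌈·⌉ = 3178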